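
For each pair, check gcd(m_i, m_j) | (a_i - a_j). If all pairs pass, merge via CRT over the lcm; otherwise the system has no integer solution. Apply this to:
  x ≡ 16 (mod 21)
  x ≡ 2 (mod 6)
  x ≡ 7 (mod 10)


Moduli 21, 6, 10 are not pairwise coprime, so CRT works modulo lcm(m_i) when all pairwise compatibility conditions hold.
Pairwise compatibility: gcd(m_i, m_j) must divide a_i - a_j for every pair.
Merge one congruence at a time:
  Start: x ≡ 16 (mod 21).
  Combine with x ≡ 2 (mod 6): gcd(21, 6) = 3, and 2 - 16 = -14 is NOT divisible by 3.
    ⇒ system is inconsistent (no integer solution).

No solution (the system is inconsistent).


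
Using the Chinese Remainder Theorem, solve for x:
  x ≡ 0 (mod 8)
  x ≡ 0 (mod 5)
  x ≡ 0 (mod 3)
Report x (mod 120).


Moduli 8, 5, 3 are pairwise coprime; by CRT there is a unique solution modulo M = 8 · 5 · 3 = 120.
Solve pairwise, accumulating the modulus:
  Start with x ≡ 0 (mod 8).
  Combine with x ≡ 0 (mod 5): since gcd(8, 5) = 1, we get a unique residue mod 40.
    Write x = 0 + 8·t and substitute into x ≡ 0 (mod 5): 8·t ≡ 0 − 0 = 0 (mod 5).
    Reduce coefficients mod 5: 3·t ≡ 0 (mod 5).
    The inverse of 3 mod 5 is 2 (since 3·2 = 6 = 1·5 + 1), so t ≡ 2·0 = 0 ≡ 0 (mod 5).
    Then x = 0 + 8·0 = 0, valid modulo lcm(8, 5) = 40: x ≡ 0 (mod 40).
  Combine with x ≡ 0 (mod 3): since gcd(40, 3) = 1, we get a unique residue mod 120.
    Write x = 0 + 40·t and substitute into x ≡ 0 (mod 3): 40·t ≡ 0 − 0 = 0 (mod 3).
    Reduce coefficients mod 3: 1·t ≡ 0 (mod 3).
    So t ≡ 0 (mod 3).
    Then x = 0 + 40·0 = 0, valid modulo lcm(40, 3) = 120: x ≡ 0 (mod 120).
Verify: 0 mod 8 = 0 ✓, 0 mod 5 = 0 ✓, 0 mod 3 = 0 ✓.

x ≡ 0 (mod 120).


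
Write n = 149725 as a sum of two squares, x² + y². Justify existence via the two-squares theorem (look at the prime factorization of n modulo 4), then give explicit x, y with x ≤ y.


Step 1: Factor n = 149725 = 5^2 · 53 · 113.
Step 2: Check the mod-4 condition on each prime factor: 5 ≡ 1 (mod 4), exponent 2; 53 ≡ 1 (mod 4), exponent 1; 113 ≡ 1 (mod 4), exponent 1.
All primes ≡ 3 (mod 4) appear to even exponent (or don't appear), so by the two-squares theorem n IS expressible as a sum of two squares.
Step 3: Build a representation. Group n = k² · m with k = 5 and m = 53 · 113 = 5989 (a product of primes ≡ 1 (mod 4)); a representation of m scales to one of n via (k·x)² + (k·y)² = k²(x² + y²). Each prime p ≡ 1 (mod 4) is itself a sum of two squares; find a² by testing p − a² for a perfect square:
  53: 53 − 1² = 52, 53 − 2² = 49 = 7² ⇒ 53 = 2² + 7².
  113: 113 − 1² = 112, 113 − 2² = 109, 113 − 3² = 104, 113 − 4² = 97, 113 − 5² = 88, 113 − 6² = 77, 113 − 7² = 64 = 8² ⇒ 113 = 7² + 8².
  Combine using the Brahmagupta–Fibonacci identity (a² + b²)(c² + d²) = (ac − bd)² + (ad + bc)² = (ac + bd)² + (ad − bc)²:
  53 · 113 = 5989: from (2² + 7²)(7² + 8²), take (2·7 − 7·8, 2·8 + 7·7) = (14 − 56, 16 + 49) = (-42, 65); dropping signs (only squares matter) gives (42, 65); check 42² + 65² = 1764 + 4225 = 5989 ✓.
  Scale by k = 5: (5·42, 5·65) = (210, 325).
Step 4: Order so x ≤ y and verify: 210² + 325² = 44100 + 105625 = 149725 = n. ✓

n = 149725 = 210² + 325² (one valid representation with x ≤ y).


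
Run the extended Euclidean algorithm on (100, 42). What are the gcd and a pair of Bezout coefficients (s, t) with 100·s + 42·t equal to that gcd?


Euclidean algorithm on (100, 42) — divide until remainder is 0:
  100 = 2 · 42 + 16
  42 = 2 · 16 + 10
  16 = 1 · 10 + 6
  10 = 1 · 6 + 4
  6 = 1 · 4 + 2
  4 = 2 · 2 + 0
gcd(100, 42) = 2.
Track Bezout coefficients alongside the remainders: start with r₀ = 100 = a·1 + b·0 (s = 1, t = 0) and r₁ = 42 = a·0 + b·1 (s = 0, t = 1); each new remainder r_{k+1} = r_{k-1} − q_k·r_k inherits s_{k+1} = s_{k-1} − q_k·s_k, t_{k+1} = t_{k-1} − q_k·t_k, so r_k = a·s_k + b·t_k at every step:
  q = 2: r = 16, s = 1 − 2·0 = 1, t = 0 − 2·1 = -2  (check: 100·1 + 42·(-2) = 16)
  q = 2: r = 10, s = 0 − 2·1 = -2, t = 1 − 2·(-2) = 5  (check: 100·(-2) + 42·5 = 10)
  q = 1: r = 6, s = 1 − 1·(-2) = 3, t = -2 − 1·5 = -7  (check: 100·3 + 42·(-7) = 6)
  q = 1: r = 4, s = -2 − 1·3 = -5, t = 5 − 1·(-7) = 12  (check: 100·(-5) + 42·12 = 4)
  q = 1: r = 2, s = 3 − 1·(-5) = 8, t = -7 − 1·12 = -19  (check: 100·8 + 42·(-19) = 2)
The row with r = 2 (the gcd) gives the Bezout coefficients s = 8, t = -19.
Result: 100 · (8) + 42 · (-19) = 2.

gcd(100, 42) = 2; s = 8, t = -19 (check: 100·8 + 42·(-19) = 2).


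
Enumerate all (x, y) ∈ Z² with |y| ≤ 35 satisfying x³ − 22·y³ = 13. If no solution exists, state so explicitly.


The equation is x³ - 22y³ = 13. For fixed y, x³ = 22·y³ + 13, so a solution requires the RHS to be a perfect cube.
Strategy: iterate y from -35 to 35, compute RHS = 22·y³ + 13, and check whether it is a (positive or negative) perfect cube.
Check small values of y:
  y = 0: RHS = 13 is not a perfect cube.
  y = 1: RHS = 35 is not a perfect cube.
  y = -1: RHS = -9 is not a perfect cube.
  y = 2: RHS = 189 is not a perfect cube.
  y = -2: RHS = -163 is not a perfect cube.
  y = 3: RHS = 607 is not a perfect cube.
  y = -3: RHS = -581 is not a perfect cube.
Continuing the search up to |y| = 35 finds no solutions either.
No (x, y) in the scanned range satisfies the equation.

No integer solutions with |y| ≤ 35.


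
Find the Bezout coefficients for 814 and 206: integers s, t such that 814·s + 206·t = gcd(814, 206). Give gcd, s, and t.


Euclidean algorithm on (814, 206) — divide until remainder is 0:
  814 = 3 · 206 + 196
  206 = 1 · 196 + 10
  196 = 19 · 10 + 6
  10 = 1 · 6 + 4
  6 = 1 · 4 + 2
  4 = 2 · 2 + 0
gcd(814, 206) = 2.
Track Bezout coefficients alongside the remainders: start with r₀ = 814 = a·1 + b·0 (s = 1, t = 0) and r₁ = 206 = a·0 + b·1 (s = 0, t = 1); each new remainder r_{k+1} = r_{k-1} − q_k·r_k inherits s_{k+1} = s_{k-1} − q_k·s_k, t_{k+1} = t_{k-1} − q_k·t_k, so r_k = a·s_k + b·t_k at every step:
  q = 3: r = 196, s = 1 − 3·0 = 1, t = 0 − 3·1 = -3  (check: 814·1 + 206·(-3) = 196)
  q = 1: r = 10, s = 0 − 1·1 = -1, t = 1 − 1·(-3) = 4  (check: 814·(-1) + 206·4 = 10)
  q = 19: r = 6, s = 1 − 19·(-1) = 20, t = -3 − 19·4 = -79  (check: 814·20 + 206·(-79) = 6)
  q = 1: r = 4, s = -1 − 1·20 = -21, t = 4 − 1·(-79) = 83  (check: 814·(-21) + 206·83 = 4)
  q = 1: r = 2, s = 20 − 1·(-21) = 41, t = -79 − 1·83 = -162  (check: 814·41 + 206·(-162) = 2)
The row with r = 2 (the gcd) gives the Bezout coefficients s = 41, t = -162.
Result: 814 · (41) + 206 · (-162) = 2.

gcd(814, 206) = 2; s = 41, t = -162 (check: 814·41 + 206·(-162) = 2).


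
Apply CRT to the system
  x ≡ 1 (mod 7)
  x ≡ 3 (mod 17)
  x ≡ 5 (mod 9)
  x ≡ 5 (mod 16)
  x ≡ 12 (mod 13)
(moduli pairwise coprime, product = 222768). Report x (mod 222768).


Product of moduli M = 7 · 17 · 9 · 16 · 13 = 222768.
Merge one congruence at a time:
  Start: x ≡ 1 (mod 7).
  Combine with x ≡ 3 (mod 17); new modulus lcm = 119.
    Write x = 1 + 7·t and substitute into x ≡ 3 (mod 17): 7·t ≡ 3 − 1 = 2 (mod 17).
    The inverse of 7 mod 17 is 5 (since 7·5 = 35 = 2·17 + 1), so t ≡ 5·2 = 10 ≡ 10 (mod 17).
    Then x = 1 + 7·10 = 71, valid modulo lcm(7, 17) = 119: x ≡ 71 (mod 119).
  Combine with x ≡ 5 (mod 9); new modulus lcm = 1071.
    Write x = 71 + 119·t and substitute into x ≡ 5 (mod 9): 119·t ≡ 5 − 71 = -66 (mod 9).
    Reduce coefficients mod 9: 2·t ≡ 6 (mod 9).
    The inverse of 2 mod 9 is 5 (since 2·5 = 10 = 1·9 + 1), so t ≡ 5·6 = 30 ≡ 3 (mod 9).
    Then x = 71 + 119·3 = 428, valid modulo lcm(119, 9) = 1071: x ≡ 428 (mod 1071).
  Combine with x ≡ 5 (mod 16); new modulus lcm = 17136.
    Write x = 428 + 1071·t and substitute into x ≡ 5 (mod 16): 1071·t ≡ 5 − 428 = -423 (mod 16).
    Reduce coefficients mod 16: 15·t ≡ 9 (mod 16).
    The inverse of 15 mod 16 is 15 (since 15·15 = 225 = 14·16 + 1), so t ≡ 15·9 = 135 ≡ 7 (mod 16).
    Then x = 428 + 1071·7 = 7925, valid modulo lcm(1071, 16) = 17136: x ≡ 7925 (mod 17136).
  Combine with x ≡ 12 (mod 13); new modulus lcm = 222768.
    Write x = 7925 + 17136·t and substitute into x ≡ 12 (mod 13): 17136·t ≡ 12 − 7925 = -7913 (mod 13).
    Reduce coefficients mod 13: 2·t ≡ 4 (mod 13).
    The inverse of 2 mod 13 is 7 (since 2·7 = 14 = 1·13 + 1), so t ≡ 7·4 = 28 ≡ 2 (mod 13).
    Then x = 7925 + 17136·2 = 42197, valid modulo lcm(17136, 13) = 222768: x ≡ 42197 (mod 222768).
Verify against each original: 42197 mod 7 = 1, 42197 mod 17 = 3, 42197 mod 9 = 5, 42197 mod 16 = 5, 42197 mod 13 = 12.

x ≡ 42197 (mod 222768).


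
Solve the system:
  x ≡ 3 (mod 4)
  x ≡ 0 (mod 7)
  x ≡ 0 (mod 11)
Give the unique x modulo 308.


Moduli 4, 7, 11 are pairwise coprime; by CRT there is a unique solution modulo M = 4 · 7 · 11 = 308.
Solve pairwise, accumulating the modulus:
  Start with x ≡ 3 (mod 4).
  Combine with x ≡ 0 (mod 7): since gcd(4, 7) = 1, we get a unique residue mod 28.
    Write x = 3 + 4·t and substitute into x ≡ 0 (mod 7): 4·t ≡ 0 − 3 = -3 (mod 7).
    Reduce coefficients mod 7: 4·t ≡ 4 (mod 7).
    The inverse of 4 mod 7 is 2 (since 4·2 = 8 = 1·7 + 1), so t ≡ 2·4 = 8 ≡ 1 (mod 7).
    Then x = 3 + 4·1 = 7, valid modulo lcm(4, 7) = 28: x ≡ 7 (mod 28).
  Combine with x ≡ 0 (mod 11): since gcd(28, 11) = 1, we get a unique residue mod 308.
    Write x = 7 + 28·t and substitute into x ≡ 0 (mod 11): 28·t ≡ 0 − 7 = -7 (mod 11).
    Reduce coefficients mod 11: 6·t ≡ 4 (mod 11).
    The inverse of 6 mod 11 is 2 (since 6·2 = 12 = 1·11 + 1), so t ≡ 2·4 = 8 ≡ 8 (mod 11).
    Then x = 7 + 28·8 = 231, valid modulo lcm(28, 11) = 308: x ≡ 231 (mod 308).
Verify: 231 mod 4 = 3 ✓, 231 mod 7 = 0 ✓, 231 mod 11 = 0 ✓.

x ≡ 231 (mod 308).


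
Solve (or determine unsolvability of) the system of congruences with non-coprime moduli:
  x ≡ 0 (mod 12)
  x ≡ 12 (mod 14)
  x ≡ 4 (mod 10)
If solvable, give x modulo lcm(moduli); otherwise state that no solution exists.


Moduli 12, 14, 10 are not pairwise coprime, so CRT works modulo lcm(m_i) when all pairwise compatibility conditions hold.
Pairwise compatibility: gcd(m_i, m_j) must divide a_i - a_j for every pair.
Merge one congruence at a time:
  Start: x ≡ 0 (mod 12).
  Combine with x ≡ 12 (mod 14): gcd(12, 14) = 2; 12 - 0 = 12, which IS divisible by 2, so compatible.
    Write x = 0 + 12·t and substitute into x ≡ 12 (mod 14): 12·t ≡ 12 − 0 = 12 (mod 14).
    Divide the congruence (and modulus) by g = 2: 6·t ≡ 6 (mod 7).
    The inverse of 6 mod 7 is 6 (since 6·6 = 36 = 5·7 + 1), so t ≡ 6·6 = 36 ≡ 1 (mod 7).
    Then x = 0 + 12·1 = 12, valid modulo lcm(12, 14) = 84: x ≡ 12 (mod 84).
  Combine with x ≡ 4 (mod 10): gcd(84, 10) = 2; 4 - 12 = -8, which IS divisible by 2, so compatible.
    Write x = 12 + 84·t and substitute into x ≡ 4 (mod 10): 84·t ≡ 4 − 12 = -8 (mod 10).
    Divide the congruence (and modulus) by g = 2: 42·t ≡ -4 (mod 5).
    Reduce coefficients mod 5: 2·t ≡ 1 (mod 5).
    The inverse of 2 mod 5 is 3 (since 2·3 = 6 = 1·5 + 1), so t ≡ 3·1 = 3 ≡ 3 (mod 5).
    Then x = 12 + 84·3 = 264, valid modulo lcm(84, 10) = 420: x ≡ 264 (mod 420).
Verify: 264 mod 12 = 0, 264 mod 14 = 12, 264 mod 10 = 4.

x ≡ 264 (mod 420).


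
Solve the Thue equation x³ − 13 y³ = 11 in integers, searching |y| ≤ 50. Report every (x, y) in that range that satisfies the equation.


The equation is x³ - 13y³ = 11. For fixed y, x³ = 13·y³ + 11, so a solution requires the RHS to be a perfect cube.
Strategy: iterate y from -50 to 50, compute RHS = 13·y³ + 11, and check whether it is a (positive or negative) perfect cube.
Check small values of y:
  y = 0: RHS = 11 is not a perfect cube.
  y = 1: RHS = 24 is not a perfect cube.
  y = -1: RHS = -2 is not a perfect cube.
  y = 2: RHS = 115 is not a perfect cube.
  y = -2: RHS = -93 is not a perfect cube.
  y = 3: RHS = 362 is not a perfect cube.
  y = -3: RHS = -340 is not a perfect cube.
Continuing the search up to |y| = 50 finds no solutions either.
No (x, y) in the scanned range satisfies the equation.

No integer solutions with |y| ≤ 50.


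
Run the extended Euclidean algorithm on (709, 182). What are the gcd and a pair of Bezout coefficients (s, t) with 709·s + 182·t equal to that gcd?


Euclidean algorithm on (709, 182) — divide until remainder is 0:
  709 = 3 · 182 + 163
  182 = 1 · 163 + 19
  163 = 8 · 19 + 11
  19 = 1 · 11 + 8
  11 = 1 · 8 + 3
  8 = 2 · 3 + 2
  3 = 1 · 2 + 1
  2 = 2 · 1 + 0
gcd(709, 182) = 1.
Track Bezout coefficients alongside the remainders: start with r₀ = 709 = a·1 + b·0 (s = 1, t = 0) and r₁ = 182 = a·0 + b·1 (s = 0, t = 1); each new remainder r_{k+1} = r_{k-1} − q_k·r_k inherits s_{k+1} = s_{k-1} − q_k·s_k, t_{k+1} = t_{k-1} − q_k·t_k, so r_k = a·s_k + b·t_k at every step:
  q = 3: r = 163, s = 1 − 3·0 = 1, t = 0 − 3·1 = -3  (check: 709·1 + 182·(-3) = 163)
  q = 1: r = 19, s = 0 − 1·1 = -1, t = 1 − 1·(-3) = 4  (check: 709·(-1) + 182·4 = 19)
  q = 8: r = 11, s = 1 − 8·(-1) = 9, t = -3 − 8·4 = -35  (check: 709·9 + 182·(-35) = 11)
  q = 1: r = 8, s = -1 − 1·9 = -10, t = 4 − 1·(-35) = 39  (check: 709·(-10) + 182·39 = 8)
  q = 1: r = 3, s = 9 − 1·(-10) = 19, t = -35 − 1·39 = -74  (check: 709·19 + 182·(-74) = 3)
  q = 2: r = 2, s = -10 − 2·19 = -48, t = 39 − 2·(-74) = 187  (check: 709·(-48) + 182·187 = 2)
  q = 1: r = 1, s = 19 − 1·(-48) = 67, t = -74 − 1·187 = -261  (check: 709·67 + 182·(-261) = 1)
The row with r = 1 (the gcd) gives the Bezout coefficients s = 67, t = -261.
Result: 709 · (67) + 182 · (-261) = 1.

gcd(709, 182) = 1; s = 67, t = -261 (check: 709·67 + 182·(-261) = 1).


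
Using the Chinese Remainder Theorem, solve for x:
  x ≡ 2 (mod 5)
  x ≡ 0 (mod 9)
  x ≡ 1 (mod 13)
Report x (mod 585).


Moduli 5, 9, 13 are pairwise coprime; by CRT there is a unique solution modulo M = 5 · 9 · 13 = 585.
Solve pairwise, accumulating the modulus:
  Start with x ≡ 2 (mod 5).
  Combine with x ≡ 0 (mod 9): since gcd(5, 9) = 1, we get a unique residue mod 45.
    Write x = 2 + 5·t and substitute into x ≡ 0 (mod 9): 5·t ≡ 0 − 2 = -2 (mod 9).
    Reduce coefficients mod 9: 5·t ≡ 7 (mod 9).
    The inverse of 5 mod 9 is 2 (since 5·2 = 10 = 1·9 + 1), so t ≡ 2·7 = 14 ≡ 5 (mod 9).
    Then x = 2 + 5·5 = 27, valid modulo lcm(5, 9) = 45: x ≡ 27 (mod 45).
  Combine with x ≡ 1 (mod 13): since gcd(45, 13) = 1, we get a unique residue mod 585.
    Write x = 27 + 45·t and substitute into x ≡ 1 (mod 13): 45·t ≡ 1 − 27 = -26 (mod 13).
    Reduce coefficients mod 13: 6·t ≡ 0 (mod 13).
    The inverse of 6 mod 13 is 11 (since 6·11 = 66 = 5·13 + 1), so t ≡ 11·0 = 0 ≡ 0 (mod 13).
    Then x = 27 + 45·0 = 27, valid modulo lcm(45, 13) = 585: x ≡ 27 (mod 585).
Verify: 27 mod 5 = 2 ✓, 27 mod 9 = 0 ✓, 27 mod 13 = 1 ✓.

x ≡ 27 (mod 585).


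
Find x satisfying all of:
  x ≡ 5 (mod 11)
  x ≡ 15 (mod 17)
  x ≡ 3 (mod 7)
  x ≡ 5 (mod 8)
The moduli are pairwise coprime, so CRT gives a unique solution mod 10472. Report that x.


Product of moduli M = 11 · 17 · 7 · 8 = 10472.
Merge one congruence at a time:
  Start: x ≡ 5 (mod 11).
  Combine with x ≡ 15 (mod 17); new modulus lcm = 187.
    Write x = 5 + 11·t and substitute into x ≡ 15 (mod 17): 11·t ≡ 15 − 5 = 10 (mod 17).
    The inverse of 11 mod 17 is 14 (since 11·14 = 154 = 9·17 + 1), so t ≡ 14·10 = 140 ≡ 4 (mod 17).
    Then x = 5 + 11·4 = 49, valid modulo lcm(11, 17) = 187: x ≡ 49 (mod 187).
  Combine with x ≡ 3 (mod 7); new modulus lcm = 1309.
    Write x = 49 + 187·t and substitute into x ≡ 3 (mod 7): 187·t ≡ 3 − 49 = -46 (mod 7).
    Reduce coefficients mod 7: 5·t ≡ 3 (mod 7).
    The inverse of 5 mod 7 is 3 (since 5·3 = 15 = 2·7 + 1), so t ≡ 3·3 = 9 ≡ 2 (mod 7).
    Then x = 49 + 187·2 = 423, valid modulo lcm(187, 7) = 1309: x ≡ 423 (mod 1309).
  Combine with x ≡ 5 (mod 8); new modulus lcm = 10472.
    Write x = 423 + 1309·t and substitute into x ≡ 5 (mod 8): 1309·t ≡ 5 − 423 = -418 (mod 8).
    Reduce coefficients mod 8: 5·t ≡ 6 (mod 8).
    The inverse of 5 mod 8 is 5 (since 5·5 = 25 = 3·8 + 1), so t ≡ 5·6 = 30 ≡ 6 (mod 8).
    Then x = 423 + 1309·6 = 8277, valid modulo lcm(1309, 8) = 10472: x ≡ 8277 (mod 10472).
Verify against each original: 8277 mod 11 = 5, 8277 mod 17 = 15, 8277 mod 7 = 3, 8277 mod 8 = 5.

x ≡ 8277 (mod 10472).


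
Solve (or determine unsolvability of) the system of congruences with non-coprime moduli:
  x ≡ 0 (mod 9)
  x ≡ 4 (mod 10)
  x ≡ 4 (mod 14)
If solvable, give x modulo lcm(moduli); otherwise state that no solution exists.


Moduli 9, 10, 14 are not pairwise coprime, so CRT works modulo lcm(m_i) when all pairwise compatibility conditions hold.
Pairwise compatibility: gcd(m_i, m_j) must divide a_i - a_j for every pair.
Merge one congruence at a time:
  Start: x ≡ 0 (mod 9).
  Combine with x ≡ 4 (mod 10): gcd(9, 10) = 1; 4 - 0 = 4, which IS divisible by 1, so compatible.
    Write x = 0 + 9·t and substitute into x ≡ 4 (mod 10): 9·t ≡ 4 − 0 = 4 (mod 10).
    The inverse of 9 mod 10 is 9 (since 9·9 = 81 = 8·10 + 1), so t ≡ 9·4 = 36 ≡ 6 (mod 10).
    Then x = 0 + 9·6 = 54, valid modulo lcm(9, 10) = 90: x ≡ 54 (mod 90).
  Combine with x ≡ 4 (mod 14): gcd(90, 14) = 2; 4 - 54 = -50, which IS divisible by 2, so compatible.
    Write x = 54 + 90·t and substitute into x ≡ 4 (mod 14): 90·t ≡ 4 − 54 = -50 (mod 14).
    Divide the congruence (and modulus) by g = 2: 45·t ≡ -25 (mod 7).
    Reduce coefficients mod 7: 3·t ≡ 3 (mod 7).
    The inverse of 3 mod 7 is 5 (since 3·5 = 15 = 2·7 + 1), so t ≡ 5·3 = 15 ≡ 1 (mod 7).
    Then x = 54 + 90·1 = 144, valid modulo lcm(90, 14) = 630: x ≡ 144 (mod 630).
Verify: 144 mod 9 = 0, 144 mod 10 = 4, 144 mod 14 = 4.

x ≡ 144 (mod 630).


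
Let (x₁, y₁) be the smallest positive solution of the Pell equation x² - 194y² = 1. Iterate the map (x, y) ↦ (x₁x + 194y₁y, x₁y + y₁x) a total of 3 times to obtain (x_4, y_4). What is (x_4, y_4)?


Step 1: Find the fundamental solution (x₁, y₁) of x² - 194y² = 1.
  Expand √194 as a continued fraction. a₀ = ⌊√194⌋ = 13; iterate m_{k+1} = d_k·a_k − m_k, d_{k+1} = (194 − m_{k+1}²)/d_k, a_{k+1} = ⌊(a₀ + m_{k+1})/d_{k+1}⌋ (starting m₀ = 0, d₀ = 1), with convergents p_k = a_k·p_{k-1} + p_{k-2}, q_k = a_k·q_{k-1} + q_{k-2} (p₋₁ = 1, q₋₁ = 0):
  k = 0: a₀ = 13; p₀/q₀ = 13/1; p₀² − 194·q₀² = 169 − 194 = -25.
  k = 1: m = 13, d = 25, a = ⌊(13 + 13)/25⌋ = 1; p/q = (1·13 + 1)/(1·1 + 0) = 14/1; p² − 194·q² = 196 − 194 = 2.
  k = 2: m = 12, d = 2, a = ⌊(13 + 12)/2⌋ = 12; p/q = (12·14 + 13)/(12·1 + 1) = 181/13; p² − 194·q² = 32761 − 32786 = -25.
  k = 3: m = 12, d = 25, a = ⌊(13 + 12)/25⌋ = 1; p/q = (1·181 + 14)/(1·13 + 1) = 195/14; p² − 194·q² = 38025 − 38024 = 1.
  The first convergent with p² − 194·q² = 1 gives the fundamental solution (x₁, y₁) = (195, 14).
Step 2: Apply the recurrence (x_{n+1}, y_{n+1}) = (x₁x_n + 194y₁y_n, x₁y_n + y₁x_n) repeatedly.
  From (x_1, y_1) = (195, 14): x_2 = 195·195 + 194·14·14 = 76049; y_2 = 195·14 + 14·195 = 5460.
  From (x_2, y_2) = (76049, 5460): x_3 = 195·76049 + 194·14·5460 = 29658915; y_3 = 195·5460 + 14·76049 = 2129386.
  From (x_3, y_3) = (29658915, 2129386): x_4 = 195·29658915 + 194·14·2129386 = 11566900801; y_4 = 195·2129386 + 14·29658915 = 830455080.
Step 3: Verify x_4² - 194·y_4² = 133793194140174441601 - 133793194140174441600 = 1 (should be 1). ✓

(x_1, y_1) = (195, 14); (x_4, y_4) = (11566900801, 830455080).


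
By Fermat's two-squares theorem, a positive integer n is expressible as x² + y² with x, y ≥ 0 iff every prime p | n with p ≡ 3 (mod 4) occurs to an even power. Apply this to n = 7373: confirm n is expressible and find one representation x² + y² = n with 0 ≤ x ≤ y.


Step 1: Factor n = 7373 = 73 · 101.
Step 2: Check the mod-4 condition on each prime factor: 73 ≡ 1 (mod 4), exponent 1; 101 ≡ 1 (mod 4), exponent 1.
All primes ≡ 3 (mod 4) appear to even exponent (or don't appear), so by the two-squares theorem n IS expressible as a sum of two squares.
Step 3: Build a representation. Here n = 73 · 101 is a product of primes ≡ 1 (mod 4). Each prime p ≡ 1 (mod 4) is itself a sum of two squares; find a² by testing p − a² for a perfect square:
  73: 73 − 1² = 72, 73 − 2² = 69, 73 − 3² = 64 = 8² ⇒ 73 = 3² + 8².
  101: 101 − 1² = 100 = 10² ⇒ 101 = 1² + 10².
  Combine using the Brahmagupta–Fibonacci identity (a² + b²)(c² + d²) = (ac − bd)² + (ad + bc)² = (ac + bd)² + (ad − bc)²:
  73 · 101 = 7373: from (3² + 8²)(1² + 10²), take (3·1 − 8·10, 3·10 + 8·1) = (3 − 80, 30 + 8) = (-77, 38); dropping signs (only squares matter) gives (77, 38); check 77² + 38² = 5929 + 1444 = 7373 ✓.
Step 4: Order so x ≤ y and verify: 38² + 77² = 1444 + 5929 = 7373 = n. ✓

n = 7373 = 38² + 77² (one valid representation with x ≤ y).


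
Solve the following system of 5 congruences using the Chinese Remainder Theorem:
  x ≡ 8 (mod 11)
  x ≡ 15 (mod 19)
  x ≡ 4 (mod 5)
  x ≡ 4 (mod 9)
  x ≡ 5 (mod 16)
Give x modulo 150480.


Product of moduli M = 11 · 19 · 5 · 9 · 16 = 150480.
Merge one congruence at a time:
  Start: x ≡ 8 (mod 11).
  Combine with x ≡ 15 (mod 19); new modulus lcm = 209.
    Write x = 8 + 11·t and substitute into x ≡ 15 (mod 19): 11·t ≡ 15 − 8 = 7 (mod 19).
    The inverse of 11 mod 19 is 7 (since 11·7 = 77 = 4·19 + 1), so t ≡ 7·7 = 49 ≡ 11 (mod 19).
    Then x = 8 + 11·11 = 129, valid modulo lcm(11, 19) = 209: x ≡ 129 (mod 209).
  Combine with x ≡ 4 (mod 5); new modulus lcm = 1045.
    Write x = 129 + 209·t and substitute into x ≡ 4 (mod 5): 209·t ≡ 4 − 129 = -125 (mod 5).
    Reduce coefficients mod 5: 4·t ≡ 0 (mod 5).
    The inverse of 4 mod 5 is 4 (since 4·4 = 16 = 3·5 + 1), so t ≡ 4·0 = 0 ≡ 0 (mod 5).
    Then x = 129 + 209·0 = 129, valid modulo lcm(209, 5) = 1045: x ≡ 129 (mod 1045).
  Combine with x ≡ 4 (mod 9); new modulus lcm = 9405.
    Write x = 129 + 1045·t and substitute into x ≡ 4 (mod 9): 1045·t ≡ 4 − 129 = -125 (mod 9).
    Reduce coefficients mod 9: 1·t ≡ 1 (mod 9).
    So t ≡ 1 (mod 9).
    Then x = 129 + 1045·1 = 1174, valid modulo lcm(1045, 9) = 9405: x ≡ 1174 (mod 9405).
  Combine with x ≡ 5 (mod 16); new modulus lcm = 150480.
    Write x = 1174 + 9405·t and substitute into x ≡ 5 (mod 16): 9405·t ≡ 5 − 1174 = -1169 (mod 16).
    Reduce coefficients mod 16: 13·t ≡ 15 (mod 16).
    The inverse of 13 mod 16 is 5 (since 13·5 = 65 = 4·16 + 1), so t ≡ 5·15 = 75 ≡ 11 (mod 16).
    Then x = 1174 + 9405·11 = 104629, valid modulo lcm(9405, 16) = 150480: x ≡ 104629 (mod 150480).
Verify against each original: 104629 mod 11 = 8, 104629 mod 19 = 15, 104629 mod 5 = 4, 104629 mod 9 = 4, 104629 mod 16 = 5.

x ≡ 104629 (mod 150480).


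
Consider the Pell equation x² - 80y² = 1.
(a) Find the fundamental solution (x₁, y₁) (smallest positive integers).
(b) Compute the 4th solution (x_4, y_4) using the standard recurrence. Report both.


Step 1: Find the fundamental solution (x₁, y₁) of x² - 80y² = 1.
  Expand √80 as a continued fraction. a₀ = ⌊√80⌋ = 8; iterate m_{k+1} = d_k·a_k − m_k, d_{k+1} = (80 − m_{k+1}²)/d_k, a_{k+1} = ⌊(a₀ + m_{k+1})/d_{k+1}⌋ (starting m₀ = 0, d₀ = 1), with convergents p_k = a_k·p_{k-1} + p_{k-2}, q_k = a_k·q_{k-1} + q_{k-2} (p₋₁ = 1, q₋₁ = 0):
  k = 0: a₀ = 8; p₀/q₀ = 8/1; p₀² − 80·q₀² = 64 − 80 = -16.
  k = 1: m = 8, d = 16, a = ⌊(8 + 8)/16⌋ = 1; p/q = (1·8 + 1)/(1·1 + 0) = 9/1; p² − 80·q² = 81 − 80 = 1.
  The first convergent with p² − 80·q² = 1 gives the fundamental solution (x₁, y₁) = (9, 1).
Step 2: Apply the recurrence (x_{n+1}, y_{n+1}) = (x₁x_n + 80y₁y_n, x₁y_n + y₁x_n) repeatedly.
  From (x_1, y_1) = (9, 1): x_2 = 9·9 + 80·1·1 = 161; y_2 = 9·1 + 1·9 = 18.
  From (x_2, y_2) = (161, 18): x_3 = 9·161 + 80·1·18 = 2889; y_3 = 9·18 + 1·161 = 323.
  From (x_3, y_3) = (2889, 323): x_4 = 9·2889 + 80·1·323 = 51841; y_4 = 9·323 + 1·2889 = 5796.
Step 3: Verify x_4² - 80·y_4² = 2687489281 - 2687489280 = 1 (should be 1). ✓

(x_1, y_1) = (9, 1); (x_4, y_4) = (51841, 5796).


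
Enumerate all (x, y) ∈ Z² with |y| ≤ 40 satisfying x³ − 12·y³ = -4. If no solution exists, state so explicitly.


The equation is x³ - 12y³ = -4. For fixed y, x³ = 12·y³ − 4, so a solution requires the RHS to be a perfect cube.
Strategy: iterate y from -40 to 40, compute RHS = 12·y³ − 4, and check whether it is a (positive or negative) perfect cube.
Check small values of y:
  y = 0: RHS = -4 is not a perfect cube.
  y = 1: RHS = 8 = (2)³ ⇒ x = 2 works.
  y = -1: RHS = -16 is not a perfect cube.
  y = 2: RHS = 92 is not a perfect cube.
  y = -2: RHS = -100 is not a perfect cube.
  y = 3: RHS = 320 is not a perfect cube.
  y = -3: RHS = -328 is not a perfect cube.
Continuing the search up to |y| = 40 finds no further solutions beyond those listed.
Collected solutions: (2, 1).

Solutions (with |y| ≤ 40): (2, 1).


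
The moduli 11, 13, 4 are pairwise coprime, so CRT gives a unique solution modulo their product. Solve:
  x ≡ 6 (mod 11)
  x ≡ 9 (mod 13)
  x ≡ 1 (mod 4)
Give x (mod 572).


Moduli 11, 13, 4 are pairwise coprime; by CRT there is a unique solution modulo M = 11 · 13 · 4 = 572.
Solve pairwise, accumulating the modulus:
  Start with x ≡ 6 (mod 11).
  Combine with x ≡ 9 (mod 13): since gcd(11, 13) = 1, we get a unique residue mod 143.
    Write x = 6 + 11·t and substitute into x ≡ 9 (mod 13): 11·t ≡ 9 − 6 = 3 (mod 13).
    The inverse of 11 mod 13 is 6 (since 11·6 = 66 = 5·13 + 1), so t ≡ 6·3 = 18 ≡ 5 (mod 13).
    Then x = 6 + 11·5 = 61, valid modulo lcm(11, 13) = 143: x ≡ 61 (mod 143).
  Combine with x ≡ 1 (mod 4): since gcd(143, 4) = 1, we get a unique residue mod 572.
    Write x = 61 + 143·t and substitute into x ≡ 1 (mod 4): 143·t ≡ 1 − 61 = -60 (mod 4).
    Reduce coefficients mod 4: 3·t ≡ 0 (mod 4).
    The inverse of 3 mod 4 is 3 (since 3·3 = 9 = 2·4 + 1), so t ≡ 3·0 = 0 ≡ 0 (mod 4).
    Then x = 61 + 143·0 = 61, valid modulo lcm(143, 4) = 572: x ≡ 61 (mod 572).
Verify: 61 mod 11 = 6 ✓, 61 mod 13 = 9 ✓, 61 mod 4 = 1 ✓.

x ≡ 61 (mod 572).


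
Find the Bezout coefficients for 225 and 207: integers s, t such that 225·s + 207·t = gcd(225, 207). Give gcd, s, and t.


Euclidean algorithm on (225, 207) — divide until remainder is 0:
  225 = 1 · 207 + 18
  207 = 11 · 18 + 9
  18 = 2 · 9 + 0
gcd(225, 207) = 9.
Track Bezout coefficients alongside the remainders: start with r₀ = 225 = a·1 + b·0 (s = 1, t = 0) and r₁ = 207 = a·0 + b·1 (s = 0, t = 1); each new remainder r_{k+1} = r_{k-1} − q_k·r_k inherits s_{k+1} = s_{k-1} − q_k·s_k, t_{k+1} = t_{k-1} − q_k·t_k, so r_k = a·s_k + b·t_k at every step:
  q = 1: r = 18, s = 1 − 1·0 = 1, t = 0 − 1·1 = -1  (check: 225·1 + 207·(-1) = 18)
  q = 11: r = 9, s = 0 − 11·1 = -11, t = 1 − 11·(-1) = 12  (check: 225·(-11) + 207·12 = 9)
The row with r = 9 (the gcd) gives the Bezout coefficients s = -11, t = 12.
Result: 225 · (-11) + 207 · (12) = 9.

gcd(225, 207) = 9; s = -11, t = 12 (check: 225·(-11) + 207·12 = 9).


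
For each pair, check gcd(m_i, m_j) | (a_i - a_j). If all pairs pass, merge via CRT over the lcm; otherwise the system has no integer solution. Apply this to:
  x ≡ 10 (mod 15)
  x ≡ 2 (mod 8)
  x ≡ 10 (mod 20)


Moduli 15, 8, 20 are not pairwise coprime, so CRT works modulo lcm(m_i) when all pairwise compatibility conditions hold.
Pairwise compatibility: gcd(m_i, m_j) must divide a_i - a_j for every pair.
Merge one congruence at a time:
  Start: x ≡ 10 (mod 15).
  Combine with x ≡ 2 (mod 8): gcd(15, 8) = 1; 2 - 10 = -8, which IS divisible by 1, so compatible.
    Write x = 10 + 15·t and substitute into x ≡ 2 (mod 8): 15·t ≡ 2 − 10 = -8 (mod 8).
    Reduce coefficients mod 8: 7·t ≡ 0 (mod 8).
    The inverse of 7 mod 8 is 7 (since 7·7 = 49 = 6·8 + 1), so t ≡ 7·0 = 0 ≡ 0 (mod 8).
    Then x = 10 + 15·0 = 10, valid modulo lcm(15, 8) = 120: x ≡ 10 (mod 120).
  Combine with x ≡ 10 (mod 20): gcd(120, 20) = 20; 10 - 10 = 0, which IS divisible by 20, so compatible.
    Write x = 10 + 120·t and substitute into x ≡ 10 (mod 20): 120·t ≡ 10 − 10 = 0 (mod 20).
    Divide the congruence (and modulus) by g = 20: 6·t ≡ 0 (mod 1).
    Modulo 1 every t works; take t = 0.
    Then x = 10 + 120·0 = 10, valid modulo lcm(120, 20) = 120: x ≡ 10 (mod 120).
Verify: 10 mod 15 = 10, 10 mod 8 = 2, 10 mod 20 = 10.

x ≡ 10 (mod 120).


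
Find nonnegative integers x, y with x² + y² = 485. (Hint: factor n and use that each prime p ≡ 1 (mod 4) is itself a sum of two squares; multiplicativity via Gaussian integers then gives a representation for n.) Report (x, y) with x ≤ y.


Step 1: Factor n = 485 = 5 · 97.
Step 2: Check the mod-4 condition on each prime factor: 5 ≡ 1 (mod 4), exponent 1; 97 ≡ 1 (mod 4), exponent 1.
All primes ≡ 3 (mod 4) appear to even exponent (or don't appear), so by the two-squares theorem n IS expressible as a sum of two squares.
Step 3: Build a representation. Here n = 5 · 97 is a product of primes ≡ 1 (mod 4). Each prime p ≡ 1 (mod 4) is itself a sum of two squares; find a² by testing p − a² for a perfect square:
  5: 5 − 1² = 4 = 2² ⇒ 5 = 1² + 2².
  97: 97 − 1² = 96, 97 − 2² = 93, 97 − 3² = 88, 97 − 4² = 81 = 9² ⇒ 97 = 4² + 9².
  Combine using the Brahmagupta–Fibonacci identity (a² + b²)(c² + d²) = (ac − bd)² + (ad + bc)² = (ac + bd)² + (ad − bc)²:
  5 · 97 = 485: from (1² + 2²)(4² + 9²), take (1·4 − 2·9, 1·9 + 2·4) = (4 − 18, 9 + 8) = (-14, 17); dropping signs (only squares matter) gives (14, 17); check 14² + 17² = 196 + 289 = 485 ✓.
Step 4: Order so x ≤ y and verify: 14² + 17² = 196 + 289 = 485 = n. ✓

n = 485 = 14² + 17² (one valid representation with x ≤ y).


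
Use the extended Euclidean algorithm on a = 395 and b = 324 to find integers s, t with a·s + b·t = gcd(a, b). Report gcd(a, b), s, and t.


Euclidean algorithm on (395, 324) — divide until remainder is 0:
  395 = 1 · 324 + 71
  324 = 4 · 71 + 40
  71 = 1 · 40 + 31
  40 = 1 · 31 + 9
  31 = 3 · 9 + 4
  9 = 2 · 4 + 1
  4 = 4 · 1 + 0
gcd(395, 324) = 1.
Track Bezout coefficients alongside the remainders: start with r₀ = 395 = a·1 + b·0 (s = 1, t = 0) and r₁ = 324 = a·0 + b·1 (s = 0, t = 1); each new remainder r_{k+1} = r_{k-1} − q_k·r_k inherits s_{k+1} = s_{k-1} − q_k·s_k, t_{k+1} = t_{k-1} − q_k·t_k, so r_k = a·s_k + b·t_k at every step:
  q = 1: r = 71, s = 1 − 1·0 = 1, t = 0 − 1·1 = -1  (check: 395·1 + 324·(-1) = 71)
  q = 4: r = 40, s = 0 − 4·1 = -4, t = 1 − 4·(-1) = 5  (check: 395·(-4) + 324·5 = 40)
  q = 1: r = 31, s = 1 − 1·(-4) = 5, t = -1 − 1·5 = -6  (check: 395·5 + 324·(-6) = 31)
  q = 1: r = 9, s = -4 − 1·5 = -9, t = 5 − 1·(-6) = 11  (check: 395·(-9) + 324·11 = 9)
  q = 3: r = 4, s = 5 − 3·(-9) = 32, t = -6 − 3·11 = -39  (check: 395·32 + 324·(-39) = 4)
  q = 2: r = 1, s = -9 − 2·32 = -73, t = 11 − 2·(-39) = 89  (check: 395·(-73) + 324·89 = 1)
The row with r = 1 (the gcd) gives the Bezout coefficients s = -73, t = 89.
Result: 395 · (-73) + 324 · (89) = 1.

gcd(395, 324) = 1; s = -73, t = 89 (check: 395·(-73) + 324·89 = 1).


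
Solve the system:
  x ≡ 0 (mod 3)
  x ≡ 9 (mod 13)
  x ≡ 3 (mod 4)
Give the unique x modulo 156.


Moduli 3, 13, 4 are pairwise coprime; by CRT there is a unique solution modulo M = 3 · 13 · 4 = 156.
Solve pairwise, accumulating the modulus:
  Start with x ≡ 0 (mod 3).
  Combine with x ≡ 9 (mod 13): since gcd(3, 13) = 1, we get a unique residue mod 39.
    Write x = 0 + 3·t and substitute into x ≡ 9 (mod 13): 3·t ≡ 9 − 0 = 9 (mod 13).
    The inverse of 3 mod 13 is 9 (since 3·9 = 27 = 2·13 + 1), so t ≡ 9·9 = 81 ≡ 3 (mod 13).
    Then x = 0 + 3·3 = 9, valid modulo lcm(3, 13) = 39: x ≡ 9 (mod 39).
  Combine with x ≡ 3 (mod 4): since gcd(39, 4) = 1, we get a unique residue mod 156.
    Write x = 9 + 39·t and substitute into x ≡ 3 (mod 4): 39·t ≡ 3 − 9 = -6 (mod 4).
    Reduce coefficients mod 4: 3·t ≡ 2 (mod 4).
    The inverse of 3 mod 4 is 3 (since 3·3 = 9 = 2·4 + 1), so t ≡ 3·2 = 6 ≡ 2 (mod 4).
    Then x = 9 + 39·2 = 87, valid modulo lcm(39, 4) = 156: x ≡ 87 (mod 156).
Verify: 87 mod 3 = 0 ✓, 87 mod 13 = 9 ✓, 87 mod 4 = 3 ✓.

x ≡ 87 (mod 156).


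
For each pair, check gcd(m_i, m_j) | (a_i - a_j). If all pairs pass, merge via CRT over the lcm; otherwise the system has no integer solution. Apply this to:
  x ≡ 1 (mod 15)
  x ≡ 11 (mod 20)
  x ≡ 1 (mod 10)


Moduli 15, 20, 10 are not pairwise coprime, so CRT works modulo lcm(m_i) when all pairwise compatibility conditions hold.
Pairwise compatibility: gcd(m_i, m_j) must divide a_i - a_j for every pair.
Merge one congruence at a time:
  Start: x ≡ 1 (mod 15).
  Combine with x ≡ 11 (mod 20): gcd(15, 20) = 5; 11 - 1 = 10, which IS divisible by 5, so compatible.
    Write x = 1 + 15·t and substitute into x ≡ 11 (mod 20): 15·t ≡ 11 − 1 = 10 (mod 20).
    Divide the congruence (and modulus) by g = 5: 3·t ≡ 2 (mod 4).
    The inverse of 3 mod 4 is 3 (since 3·3 = 9 = 2·4 + 1), so t ≡ 3·2 = 6 ≡ 2 (mod 4).
    Then x = 1 + 15·2 = 31, valid modulo lcm(15, 20) = 60: x ≡ 31 (mod 60).
  Combine with x ≡ 1 (mod 10): gcd(60, 10) = 10; 1 - 31 = -30, which IS divisible by 10, so compatible.
    Write x = 31 + 60·t and substitute into x ≡ 1 (mod 10): 60·t ≡ 1 − 31 = -30 (mod 10).
    Divide the congruence (and modulus) by g = 10: 6·t ≡ -3 (mod 1).
    Modulo 1 every t works; take t = 0.
    Then x = 31 + 60·0 = 31, valid modulo lcm(60, 10) = 60: x ≡ 31 (mod 60).
Verify: 31 mod 15 = 1, 31 mod 20 = 11, 31 mod 10 = 1.

x ≡ 31 (mod 60).


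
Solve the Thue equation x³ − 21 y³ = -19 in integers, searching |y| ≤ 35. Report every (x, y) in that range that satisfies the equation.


The equation is x³ - 21y³ = -19. For fixed y, x³ = 21·y³ − 19, so a solution requires the RHS to be a perfect cube.
Strategy: iterate y from -35 to 35, compute RHS = 21·y³ − 19, and check whether it is a (positive or negative) perfect cube.
Check small values of y:
  y = 0: RHS = -19 is not a perfect cube.
  y = 1: RHS = 2 is not a perfect cube.
  y = -1: RHS = -40 is not a perfect cube.
  y = 2: RHS = 149 is not a perfect cube.
  y = -2: RHS = -187 is not a perfect cube.
  y = 3: RHS = 548 is not a perfect cube.
  y = -3: RHS = -586 is not a perfect cube.
Continuing the search up to |y| = 35 finds no solutions either.
No (x, y) in the scanned range satisfies the equation.

No integer solutions with |y| ≤ 35.


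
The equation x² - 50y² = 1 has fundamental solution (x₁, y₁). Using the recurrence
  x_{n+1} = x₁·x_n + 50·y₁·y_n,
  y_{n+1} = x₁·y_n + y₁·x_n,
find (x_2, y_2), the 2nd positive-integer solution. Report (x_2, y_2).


Step 1: Find the fundamental solution (x₁, y₁) of x² - 50y² = 1.
  Expand √50 as a continued fraction. a₀ = ⌊√50⌋ = 7; iterate m_{k+1} = d_k·a_k − m_k, d_{k+1} = (50 − m_{k+1}²)/d_k, a_{k+1} = ⌊(a₀ + m_{k+1})/d_{k+1}⌋ (starting m₀ = 0, d₀ = 1), with convergents p_k = a_k·p_{k-1} + p_{k-2}, q_k = a_k·q_{k-1} + q_{k-2} (p₋₁ = 1, q₋₁ = 0):
  k = 0: a₀ = 7; p₀/q₀ = 7/1; p₀² − 50·q₀² = 49 − 50 = -1.
  k = 1: m = 7, d = 1, a = ⌊(7 + 7)/1⌋ = 14; p/q = (14·7 + 1)/(14·1 + 0) = 99/14; p² − 50·q² = 9801 − 9800 = 1.
  The first convergent with p² − 50·q² = 1 gives the fundamental solution (x₁, y₁) = (99, 14).
Step 2: Apply the recurrence (x_{n+1}, y_{n+1}) = (x₁x_n + 50y₁y_n, x₁y_n + y₁x_n) repeatedly.
  From (x_1, y_1) = (99, 14): x_2 = 99·99 + 50·14·14 = 19601; y_2 = 99·14 + 14·99 = 2772.
Step 3: Verify x_2² - 50·y_2² = 384199201 - 384199200 = 1 (should be 1). ✓

(x_1, y_1) = (99, 14); (x_2, y_2) = (19601, 2772).


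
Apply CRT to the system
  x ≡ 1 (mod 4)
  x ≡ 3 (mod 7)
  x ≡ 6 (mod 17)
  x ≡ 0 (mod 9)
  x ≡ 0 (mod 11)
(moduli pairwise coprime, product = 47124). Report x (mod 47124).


Product of moduli M = 4 · 7 · 17 · 9 · 11 = 47124.
Merge one congruence at a time:
  Start: x ≡ 1 (mod 4).
  Combine with x ≡ 3 (mod 7); new modulus lcm = 28.
    Write x = 1 + 4·t and substitute into x ≡ 3 (mod 7): 4·t ≡ 3 − 1 = 2 (mod 7).
    The inverse of 4 mod 7 is 2 (since 4·2 = 8 = 1·7 + 1), so t ≡ 2·2 = 4 ≡ 4 (mod 7).
    Then x = 1 + 4·4 = 17, valid modulo lcm(4, 7) = 28: x ≡ 17 (mod 28).
  Combine with x ≡ 6 (mod 17); new modulus lcm = 476.
    Write x = 17 + 28·t and substitute into x ≡ 6 (mod 17): 28·t ≡ 6 − 17 = -11 (mod 17).
    Reduce coefficients mod 17: 11·t ≡ 6 (mod 17).
    The inverse of 11 mod 17 is 14 (since 11·14 = 154 = 9·17 + 1), so t ≡ 14·6 = 84 ≡ 16 (mod 17).
    Then x = 17 + 28·16 = 465, valid modulo lcm(28, 17) = 476: x ≡ 465 (mod 476).
  Combine with x ≡ 0 (mod 9); new modulus lcm = 4284.
    Write x = 465 + 476·t and substitute into x ≡ 0 (mod 9): 476·t ≡ 0 − 465 = -465 (mod 9).
    Reduce coefficients mod 9: 8·t ≡ 3 (mod 9).
    The inverse of 8 mod 9 is 8 (since 8·8 = 64 = 7·9 + 1), so t ≡ 8·3 = 24 ≡ 6 (mod 9).
    Then x = 465 + 476·6 = 3321, valid modulo lcm(476, 9) = 4284: x ≡ 3321 (mod 4284).
  Combine with x ≡ 0 (mod 11); new modulus lcm = 47124.
    Write x = 3321 + 4284·t and substitute into x ≡ 0 (mod 11): 4284·t ≡ 0 − 3321 = -3321 (mod 11).
    Reduce coefficients mod 11: 5·t ≡ 1 (mod 11).
    The inverse of 5 mod 11 is 9 (since 5·9 = 45 = 4·11 + 1), so t ≡ 9·1 = 9 ≡ 9 (mod 11).
    Then x = 3321 + 4284·9 = 41877, valid modulo lcm(4284, 11) = 47124: x ≡ 41877 (mod 47124).
Verify against each original: 41877 mod 4 = 1, 41877 mod 7 = 3, 41877 mod 17 = 6, 41877 mod 9 = 0, 41877 mod 11 = 0.

x ≡ 41877 (mod 47124).


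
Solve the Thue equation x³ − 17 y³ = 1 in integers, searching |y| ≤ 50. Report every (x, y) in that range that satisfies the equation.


The equation is x³ - 17y³ = 1. For fixed y, x³ = 17·y³ + 1, so a solution requires the RHS to be a perfect cube.
Strategy: iterate y from -50 to 50, compute RHS = 17·y³ + 1, and check whether it is a (positive or negative) perfect cube.
Check small values of y:
  y = 0: RHS = 1 = (1)³ ⇒ x = 1 works.
  y = 1: RHS = 18 is not a perfect cube.
  y = -1: RHS = -16 is not a perfect cube.
  y = 2: RHS = 137 is not a perfect cube.
  y = -2: RHS = -135 is not a perfect cube.
  y = 3: RHS = 460 is not a perfect cube.
  y = -3: RHS = -458 is not a perfect cube.
Continuing, at y = 7: RHS = 5832 = (18)³ ⇒ x = 18 works.
Searching the remaining y in |y| ≤ 50 finds no further solutions.
Collected solutions: (1, 0), (18, 7).

Solutions (with |y| ≤ 50): (1, 0), (18, 7).


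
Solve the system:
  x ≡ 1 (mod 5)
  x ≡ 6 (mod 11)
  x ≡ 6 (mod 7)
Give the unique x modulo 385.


Moduli 5, 11, 7 are pairwise coprime; by CRT there is a unique solution modulo M = 5 · 11 · 7 = 385.
Solve pairwise, accumulating the modulus:
  Start with x ≡ 1 (mod 5).
  Combine with x ≡ 6 (mod 11): since gcd(5, 11) = 1, we get a unique residue mod 55.
    Write x = 1 + 5·t and substitute into x ≡ 6 (mod 11): 5·t ≡ 6 − 1 = 5 (mod 11).
    The inverse of 5 mod 11 is 9 (since 5·9 = 45 = 4·11 + 1), so t ≡ 9·5 = 45 ≡ 1 (mod 11).
    Then x = 1 + 5·1 = 6, valid modulo lcm(5, 11) = 55: x ≡ 6 (mod 55).
  Combine with x ≡ 6 (mod 7): since gcd(55, 7) = 1, we get a unique residue mod 385.
    Write x = 6 + 55·t and substitute into x ≡ 6 (mod 7): 55·t ≡ 6 − 6 = 0 (mod 7).
    Reduce coefficients mod 7: 6·t ≡ 0 (mod 7).
    The inverse of 6 mod 7 is 6 (since 6·6 = 36 = 5·7 + 1), so t ≡ 6·0 = 0 ≡ 0 (mod 7).
    Then x = 6 + 55·0 = 6, valid modulo lcm(55, 7) = 385: x ≡ 6 (mod 385).
Verify: 6 mod 5 = 1 ✓, 6 mod 11 = 6 ✓, 6 mod 7 = 6 ✓.

x ≡ 6 (mod 385).
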